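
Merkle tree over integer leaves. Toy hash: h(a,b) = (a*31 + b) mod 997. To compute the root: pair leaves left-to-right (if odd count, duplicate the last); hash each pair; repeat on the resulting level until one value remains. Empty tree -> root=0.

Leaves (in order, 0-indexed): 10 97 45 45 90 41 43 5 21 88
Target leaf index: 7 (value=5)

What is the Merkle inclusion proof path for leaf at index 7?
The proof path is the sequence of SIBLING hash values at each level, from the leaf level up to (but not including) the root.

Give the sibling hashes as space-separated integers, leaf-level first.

L0 (leaves): [10, 97, 45, 45, 90, 41, 43, 5, 21, 88], target index=7
L1: h(10,97)=(10*31+97)%997=407 [pair 0] h(45,45)=(45*31+45)%997=443 [pair 1] h(90,41)=(90*31+41)%997=837 [pair 2] h(43,5)=(43*31+5)%997=341 [pair 3] h(21,88)=(21*31+88)%997=739 [pair 4] -> [407, 443, 837, 341, 739]
  Sibling for proof at L0: 43
L2: h(407,443)=(407*31+443)%997=99 [pair 0] h(837,341)=(837*31+341)%997=366 [pair 1] h(739,739)=(739*31+739)%997=717 [pair 2] -> [99, 366, 717]
  Sibling for proof at L1: 837
L3: h(99,366)=(99*31+366)%997=444 [pair 0] h(717,717)=(717*31+717)%997=13 [pair 1] -> [444, 13]
  Sibling for proof at L2: 99
L4: h(444,13)=(444*31+13)%997=816 [pair 0] -> [816]
  Sibling for proof at L3: 13
Root: 816
Proof path (sibling hashes from leaf to root): [43, 837, 99, 13]

Answer: 43 837 99 13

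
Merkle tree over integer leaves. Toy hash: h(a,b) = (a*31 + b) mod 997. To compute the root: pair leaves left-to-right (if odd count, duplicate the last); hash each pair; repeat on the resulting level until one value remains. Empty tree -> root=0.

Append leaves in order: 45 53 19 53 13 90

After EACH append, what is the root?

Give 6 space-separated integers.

After append 45 (leaves=[45]):
  L0: [45]
  root=45
After append 53 (leaves=[45, 53]):
  L0: [45, 53]
  L1: h(45,53)=(45*31+53)%997=451 -> [451]
  root=451
After append 19 (leaves=[45, 53, 19]):
  L0: [45, 53, 19]
  L1: h(45,53)=(45*31+53)%997=451 h(19,19)=(19*31+19)%997=608 -> [451, 608]
  L2: h(451,608)=(451*31+608)%997=631 -> [631]
  root=631
After append 53 (leaves=[45, 53, 19, 53]):
  L0: [45, 53, 19, 53]
  L1: h(45,53)=(45*31+53)%997=451 h(19,53)=(19*31+53)%997=642 -> [451, 642]
  L2: h(451,642)=(451*31+642)%997=665 -> [665]
  root=665
After append 13 (leaves=[45, 53, 19, 53, 13]):
  L0: [45, 53, 19, 53, 13]
  L1: h(45,53)=(45*31+53)%997=451 h(19,53)=(19*31+53)%997=642 h(13,13)=(13*31+13)%997=416 -> [451, 642, 416]
  L2: h(451,642)=(451*31+642)%997=665 h(416,416)=(416*31+416)%997=351 -> [665, 351]
  L3: h(665,351)=(665*31+351)%997=29 -> [29]
  root=29
After append 90 (leaves=[45, 53, 19, 53, 13, 90]):
  L0: [45, 53, 19, 53, 13, 90]
  L1: h(45,53)=(45*31+53)%997=451 h(19,53)=(19*31+53)%997=642 h(13,90)=(13*31+90)%997=493 -> [451, 642, 493]
  L2: h(451,642)=(451*31+642)%997=665 h(493,493)=(493*31+493)%997=821 -> [665, 821]
  L3: h(665,821)=(665*31+821)%997=499 -> [499]
  root=499

Answer: 45 451 631 665 29 499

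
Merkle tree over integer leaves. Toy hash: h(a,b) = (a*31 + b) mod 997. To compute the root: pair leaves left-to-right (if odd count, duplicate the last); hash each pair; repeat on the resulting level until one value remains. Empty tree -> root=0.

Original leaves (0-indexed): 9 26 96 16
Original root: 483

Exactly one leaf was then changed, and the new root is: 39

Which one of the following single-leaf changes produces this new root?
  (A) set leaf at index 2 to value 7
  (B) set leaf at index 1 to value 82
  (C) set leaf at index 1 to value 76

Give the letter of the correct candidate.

Answer: C

Derivation:
Original leaves: [9, 26, 96, 16]
Target new root: 39
Try each candidate change and compute the resulting root:
Candidate A: set leaf[2] = 7 -> leaves = [9, 26, 7, 16]
  L0: [9, 26, 7, 16]
  L1: h(9,26)=(9*31+26)%997=305 h(7,16)=(7*31+16)%997=233 -> [305, 233]
  L2: h(305,233)=(305*31+233)%997=715 -> [715]
  root = 715 != target 39
Candidate B: set leaf[1] = 82 -> leaves = [9, 82, 96, 16]
  L0: [9, 82, 96, 16]
  L1: h(9,82)=(9*31+82)%997=361 h(96,16)=(96*31+16)%997=1 -> [361, 1]
  L2: h(361,1)=(361*31+1)%997=225 -> [225]
  root = 225 != target 39
Candidate C: set leaf[1] = 76 -> leaves = [9, 76, 96, 16]
  L0: [9, 76, 96, 16]
  L1: h(9,76)=(9*31+76)%997=355 h(96,16)=(96*31+16)%997=1 -> [355, 1]
  L2: h(355,1)=(355*31+1)%997=39 -> [39]
  root = 39 == target 39  ** MATCH **
Candidate C produces the target root.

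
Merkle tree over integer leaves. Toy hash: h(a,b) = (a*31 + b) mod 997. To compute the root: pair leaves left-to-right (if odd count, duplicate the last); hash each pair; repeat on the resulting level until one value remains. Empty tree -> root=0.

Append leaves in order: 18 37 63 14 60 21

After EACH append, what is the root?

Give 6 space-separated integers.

After append 18 (leaves=[18]):
  L0: [18]
  root=18
After append 37 (leaves=[18, 37]):
  L0: [18, 37]
  L1: h(18,37)=(18*31+37)%997=595 -> [595]
  root=595
After append 63 (leaves=[18, 37, 63]):
  L0: [18, 37, 63]
  L1: h(18,37)=(18*31+37)%997=595 h(63,63)=(63*31+63)%997=22 -> [595, 22]
  L2: h(595,22)=(595*31+22)%997=521 -> [521]
  root=521
After append 14 (leaves=[18, 37, 63, 14]):
  L0: [18, 37, 63, 14]
  L1: h(18,37)=(18*31+37)%997=595 h(63,14)=(63*31+14)%997=970 -> [595, 970]
  L2: h(595,970)=(595*31+970)%997=472 -> [472]
  root=472
After append 60 (leaves=[18, 37, 63, 14, 60]):
  L0: [18, 37, 63, 14, 60]
  L1: h(18,37)=(18*31+37)%997=595 h(63,14)=(63*31+14)%997=970 h(60,60)=(60*31+60)%997=923 -> [595, 970, 923]
  L2: h(595,970)=(595*31+970)%997=472 h(923,923)=(923*31+923)%997=623 -> [472, 623]
  L3: h(472,623)=(472*31+623)%997=300 -> [300]
  root=300
After append 21 (leaves=[18, 37, 63, 14, 60, 21]):
  L0: [18, 37, 63, 14, 60, 21]
  L1: h(18,37)=(18*31+37)%997=595 h(63,14)=(63*31+14)%997=970 h(60,21)=(60*31+21)%997=884 -> [595, 970, 884]
  L2: h(595,970)=(595*31+970)%997=472 h(884,884)=(884*31+884)%997=372 -> [472, 372]
  L3: h(472,372)=(472*31+372)%997=49 -> [49]
  root=49

Answer: 18 595 521 472 300 49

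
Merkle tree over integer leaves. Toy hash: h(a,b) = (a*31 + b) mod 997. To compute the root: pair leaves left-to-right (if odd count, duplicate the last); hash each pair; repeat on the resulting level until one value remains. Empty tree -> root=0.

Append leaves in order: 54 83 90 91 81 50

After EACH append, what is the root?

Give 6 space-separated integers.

Answer: 54 760 518 519 330 335

Derivation:
After append 54 (leaves=[54]):
  L0: [54]
  root=54
After append 83 (leaves=[54, 83]):
  L0: [54, 83]
  L1: h(54,83)=(54*31+83)%997=760 -> [760]
  root=760
After append 90 (leaves=[54, 83, 90]):
  L0: [54, 83, 90]
  L1: h(54,83)=(54*31+83)%997=760 h(90,90)=(90*31+90)%997=886 -> [760, 886]
  L2: h(760,886)=(760*31+886)%997=518 -> [518]
  root=518
After append 91 (leaves=[54, 83, 90, 91]):
  L0: [54, 83, 90, 91]
  L1: h(54,83)=(54*31+83)%997=760 h(90,91)=(90*31+91)%997=887 -> [760, 887]
  L2: h(760,887)=(760*31+887)%997=519 -> [519]
  root=519
After append 81 (leaves=[54, 83, 90, 91, 81]):
  L0: [54, 83, 90, 91, 81]
  L1: h(54,83)=(54*31+83)%997=760 h(90,91)=(90*31+91)%997=887 h(81,81)=(81*31+81)%997=598 -> [760, 887, 598]
  L2: h(760,887)=(760*31+887)%997=519 h(598,598)=(598*31+598)%997=193 -> [519, 193]
  L3: h(519,193)=(519*31+193)%997=330 -> [330]
  root=330
After append 50 (leaves=[54, 83, 90, 91, 81, 50]):
  L0: [54, 83, 90, 91, 81, 50]
  L1: h(54,83)=(54*31+83)%997=760 h(90,91)=(90*31+91)%997=887 h(81,50)=(81*31+50)%997=567 -> [760, 887, 567]
  L2: h(760,887)=(760*31+887)%997=519 h(567,567)=(567*31+567)%997=198 -> [519, 198]
  L3: h(519,198)=(519*31+198)%997=335 -> [335]
  root=335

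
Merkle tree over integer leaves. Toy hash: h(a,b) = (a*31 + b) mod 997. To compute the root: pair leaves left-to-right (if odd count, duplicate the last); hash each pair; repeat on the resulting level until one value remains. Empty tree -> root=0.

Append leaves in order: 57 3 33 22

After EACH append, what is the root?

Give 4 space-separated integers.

After append 57 (leaves=[57]):
  L0: [57]
  root=57
After append 3 (leaves=[57, 3]):
  L0: [57, 3]
  L1: h(57,3)=(57*31+3)%997=773 -> [773]
  root=773
After append 33 (leaves=[57, 3, 33]):
  L0: [57, 3, 33]
  L1: h(57,3)=(57*31+3)%997=773 h(33,33)=(33*31+33)%997=59 -> [773, 59]
  L2: h(773,59)=(773*31+59)%997=94 -> [94]
  root=94
After append 22 (leaves=[57, 3, 33, 22]):
  L0: [57, 3, 33, 22]
  L1: h(57,3)=(57*31+3)%997=773 h(33,22)=(33*31+22)%997=48 -> [773, 48]
  L2: h(773,48)=(773*31+48)%997=83 -> [83]
  root=83

Answer: 57 773 94 83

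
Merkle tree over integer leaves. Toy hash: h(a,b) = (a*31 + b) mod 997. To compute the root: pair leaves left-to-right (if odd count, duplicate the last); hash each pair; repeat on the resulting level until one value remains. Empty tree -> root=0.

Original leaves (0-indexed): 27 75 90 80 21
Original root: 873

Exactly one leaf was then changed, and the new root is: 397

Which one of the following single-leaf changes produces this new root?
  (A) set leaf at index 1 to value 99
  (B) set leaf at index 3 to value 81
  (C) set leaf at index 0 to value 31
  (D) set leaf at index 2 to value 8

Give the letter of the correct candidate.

Original leaves: [27, 75, 90, 80, 21]
Target new root: 397
Try each candidate change and compute the resulting root:
Candidate A: set leaf[1] = 99 -> leaves = [27, 99, 90, 80, 21]
  L0: [27, 99, 90, 80, 21]
  L1: h(27,99)=(27*31+99)%997=936 h(90,80)=(90*31+80)%997=876 h(21,21)=(21*31+21)%997=672 -> [936, 876, 672]
  L2: h(936,876)=(936*31+876)%997=979 h(672,672)=(672*31+672)%997=567 -> [979, 567]
  L3: h(979,567)=(979*31+567)%997=9 -> [9]
  root = 9 != target 397
Candidate B: set leaf[3] = 81 -> leaves = [27, 75, 90, 81, 21]
  L0: [27, 75, 90, 81, 21]
  L1: h(27,75)=(27*31+75)%997=912 h(90,81)=(90*31+81)%997=877 h(21,21)=(21*31+21)%997=672 -> [912, 877, 672]
  L2: h(912,877)=(912*31+877)%997=236 h(672,672)=(672*31+672)%997=567 -> [236, 567]
  L3: h(236,567)=(236*31+567)%997=904 -> [904]
  root = 904 != target 397
Candidate C: set leaf[0] = 31 -> leaves = [31, 75, 90, 80, 21]
  L0: [31, 75, 90, 80, 21]
  L1: h(31,75)=(31*31+75)%997=39 h(90,80)=(90*31+80)%997=876 h(21,21)=(21*31+21)%997=672 -> [39, 876, 672]
  L2: h(39,876)=(39*31+876)%997=91 h(672,672)=(672*31+672)%997=567 -> [91, 567]
  L3: h(91,567)=(91*31+567)%997=397 -> [397]
  root = 397 == target 397  ** MATCH **
Candidate D: set leaf[2] = 8 -> leaves = [27, 75, 8, 80, 21]
  L0: [27, 75, 8, 80, 21]
  L1: h(27,75)=(27*31+75)%997=912 h(8,80)=(8*31+80)%997=328 h(21,21)=(21*31+21)%997=672 -> [912, 328, 672]
  L2: h(912,328)=(912*31+328)%997=684 h(672,672)=(672*31+672)%997=567 -> [684, 567]
  L3: h(684,567)=(684*31+567)%997=834 -> [834]
  root = 834 != target 397
Candidate C produces the target root.

Answer: C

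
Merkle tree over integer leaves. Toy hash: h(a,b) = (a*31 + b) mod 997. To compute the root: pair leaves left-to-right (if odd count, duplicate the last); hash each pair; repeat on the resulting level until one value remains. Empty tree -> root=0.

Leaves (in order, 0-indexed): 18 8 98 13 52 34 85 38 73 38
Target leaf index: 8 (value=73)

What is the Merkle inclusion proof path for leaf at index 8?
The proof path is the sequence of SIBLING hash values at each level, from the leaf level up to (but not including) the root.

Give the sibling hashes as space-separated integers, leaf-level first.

L0 (leaves): [18, 8, 98, 13, 52, 34, 85, 38, 73, 38], target index=8
L1: h(18,8)=(18*31+8)%997=566 [pair 0] h(98,13)=(98*31+13)%997=60 [pair 1] h(52,34)=(52*31+34)%997=649 [pair 2] h(85,38)=(85*31+38)%997=679 [pair 3] h(73,38)=(73*31+38)%997=307 [pair 4] -> [566, 60, 649, 679, 307]
  Sibling for proof at L0: 38
L2: h(566,60)=(566*31+60)%997=657 [pair 0] h(649,679)=(649*31+679)%997=858 [pair 1] h(307,307)=(307*31+307)%997=851 [pair 2] -> [657, 858, 851]
  Sibling for proof at L1: 307
L3: h(657,858)=(657*31+858)%997=288 [pair 0] h(851,851)=(851*31+851)%997=313 [pair 1] -> [288, 313]
  Sibling for proof at L2: 851
L4: h(288,313)=(288*31+313)%997=268 [pair 0] -> [268]
  Sibling for proof at L3: 288
Root: 268
Proof path (sibling hashes from leaf to root): [38, 307, 851, 288]

Answer: 38 307 851 288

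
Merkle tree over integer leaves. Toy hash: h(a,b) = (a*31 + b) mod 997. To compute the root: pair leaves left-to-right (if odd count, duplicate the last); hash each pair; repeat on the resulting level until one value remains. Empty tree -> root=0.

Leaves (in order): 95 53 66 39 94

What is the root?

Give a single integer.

Answer: 122

Derivation:
L0: [95, 53, 66, 39, 94]
L1: h(95,53)=(95*31+53)%997=7 h(66,39)=(66*31+39)%997=91 h(94,94)=(94*31+94)%997=17 -> [7, 91, 17]
L2: h(7,91)=(7*31+91)%997=308 h(17,17)=(17*31+17)%997=544 -> [308, 544]
L3: h(308,544)=(308*31+544)%997=122 -> [122]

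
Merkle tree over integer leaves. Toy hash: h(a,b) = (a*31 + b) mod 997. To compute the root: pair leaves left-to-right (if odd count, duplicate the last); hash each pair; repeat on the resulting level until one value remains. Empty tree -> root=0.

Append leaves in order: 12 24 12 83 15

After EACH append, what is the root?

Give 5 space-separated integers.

Answer: 12 396 696 767 254

Derivation:
After append 12 (leaves=[12]):
  L0: [12]
  root=12
After append 24 (leaves=[12, 24]):
  L0: [12, 24]
  L1: h(12,24)=(12*31+24)%997=396 -> [396]
  root=396
After append 12 (leaves=[12, 24, 12]):
  L0: [12, 24, 12]
  L1: h(12,24)=(12*31+24)%997=396 h(12,12)=(12*31+12)%997=384 -> [396, 384]
  L2: h(396,384)=(396*31+384)%997=696 -> [696]
  root=696
After append 83 (leaves=[12, 24, 12, 83]):
  L0: [12, 24, 12, 83]
  L1: h(12,24)=(12*31+24)%997=396 h(12,83)=(12*31+83)%997=455 -> [396, 455]
  L2: h(396,455)=(396*31+455)%997=767 -> [767]
  root=767
After append 15 (leaves=[12, 24, 12, 83, 15]):
  L0: [12, 24, 12, 83, 15]
  L1: h(12,24)=(12*31+24)%997=396 h(12,83)=(12*31+83)%997=455 h(15,15)=(15*31+15)%997=480 -> [396, 455, 480]
  L2: h(396,455)=(396*31+455)%997=767 h(480,480)=(480*31+480)%997=405 -> [767, 405]
  L3: h(767,405)=(767*31+405)%997=254 -> [254]
  root=254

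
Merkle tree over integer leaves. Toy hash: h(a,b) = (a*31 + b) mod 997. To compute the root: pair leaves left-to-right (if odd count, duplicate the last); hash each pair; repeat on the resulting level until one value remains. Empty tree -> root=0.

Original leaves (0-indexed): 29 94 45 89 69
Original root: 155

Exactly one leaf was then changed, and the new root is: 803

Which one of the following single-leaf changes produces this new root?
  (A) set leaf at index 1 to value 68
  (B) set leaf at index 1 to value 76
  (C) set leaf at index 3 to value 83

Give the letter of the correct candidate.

Original leaves: [29, 94, 45, 89, 69]
Target new root: 803
Try each candidate change and compute the resulting root:
Candidate A: set leaf[1] = 68 -> leaves = [29, 68, 45, 89, 69]
  L0: [29, 68, 45, 89, 69]
  L1: h(29,68)=(29*31+68)%997=967 h(45,89)=(45*31+89)%997=487 h(69,69)=(69*31+69)%997=214 -> [967, 487, 214]
  L2: h(967,487)=(967*31+487)%997=554 h(214,214)=(214*31+214)%997=866 -> [554, 866]
  L3: h(554,866)=(554*31+866)%997=94 -> [94]
  root = 94 != target 803
Candidate B: set leaf[1] = 76 -> leaves = [29, 76, 45, 89, 69]
  L0: [29, 76, 45, 89, 69]
  L1: h(29,76)=(29*31+76)%997=975 h(45,89)=(45*31+89)%997=487 h(69,69)=(69*31+69)%997=214 -> [975, 487, 214]
  L2: h(975,487)=(975*31+487)%997=802 h(214,214)=(214*31+214)%997=866 -> [802, 866]
  L3: h(802,866)=(802*31+866)%997=803 -> [803]
  root = 803 == target 803  ** MATCH **
Candidate C: set leaf[3] = 83 -> leaves = [29, 94, 45, 83, 69]
  L0: [29, 94, 45, 83, 69]
  L1: h(29,94)=(29*31+94)%997=993 h(45,83)=(45*31+83)%997=481 h(69,69)=(69*31+69)%997=214 -> [993, 481, 214]
  L2: h(993,481)=(993*31+481)%997=357 h(214,214)=(214*31+214)%997=866 -> [357, 866]
  L3: h(357,866)=(357*31+866)%997=966 -> [966]
  root = 966 != target 803
Candidate B produces the target root.

Answer: B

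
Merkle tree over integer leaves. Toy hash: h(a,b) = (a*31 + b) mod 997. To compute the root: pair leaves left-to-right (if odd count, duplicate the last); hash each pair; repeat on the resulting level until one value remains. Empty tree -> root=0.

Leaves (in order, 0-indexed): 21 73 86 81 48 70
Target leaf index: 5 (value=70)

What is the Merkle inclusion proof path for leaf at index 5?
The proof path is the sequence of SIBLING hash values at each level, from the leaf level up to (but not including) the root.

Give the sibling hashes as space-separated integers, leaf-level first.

L0 (leaves): [21, 73, 86, 81, 48, 70], target index=5
L1: h(21,73)=(21*31+73)%997=724 [pair 0] h(86,81)=(86*31+81)%997=753 [pair 1] h(48,70)=(48*31+70)%997=561 [pair 2] -> [724, 753, 561]
  Sibling for proof at L0: 48
L2: h(724,753)=(724*31+753)%997=266 [pair 0] h(561,561)=(561*31+561)%997=6 [pair 1] -> [266, 6]
  Sibling for proof at L1: 561
L3: h(266,6)=(266*31+6)%997=276 [pair 0] -> [276]
  Sibling for proof at L2: 266
Root: 276
Proof path (sibling hashes from leaf to root): [48, 561, 266]

Answer: 48 561 266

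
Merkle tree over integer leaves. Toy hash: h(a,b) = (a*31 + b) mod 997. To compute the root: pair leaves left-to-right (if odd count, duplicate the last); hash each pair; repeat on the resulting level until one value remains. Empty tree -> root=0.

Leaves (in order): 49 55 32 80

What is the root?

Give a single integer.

L0: [49, 55, 32, 80]
L1: h(49,55)=(49*31+55)%997=577 h(32,80)=(32*31+80)%997=75 -> [577, 75]
L2: h(577,75)=(577*31+75)%997=16 -> [16]

Answer: 16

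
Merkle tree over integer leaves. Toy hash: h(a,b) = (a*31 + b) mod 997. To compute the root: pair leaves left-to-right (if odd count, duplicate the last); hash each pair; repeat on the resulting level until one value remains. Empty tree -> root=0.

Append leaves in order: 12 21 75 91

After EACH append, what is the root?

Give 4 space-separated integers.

Answer: 12 393 625 641

Derivation:
After append 12 (leaves=[12]):
  L0: [12]
  root=12
After append 21 (leaves=[12, 21]):
  L0: [12, 21]
  L1: h(12,21)=(12*31+21)%997=393 -> [393]
  root=393
After append 75 (leaves=[12, 21, 75]):
  L0: [12, 21, 75]
  L1: h(12,21)=(12*31+21)%997=393 h(75,75)=(75*31+75)%997=406 -> [393, 406]
  L2: h(393,406)=(393*31+406)%997=625 -> [625]
  root=625
After append 91 (leaves=[12, 21, 75, 91]):
  L0: [12, 21, 75, 91]
  L1: h(12,21)=(12*31+21)%997=393 h(75,91)=(75*31+91)%997=422 -> [393, 422]
  L2: h(393,422)=(393*31+422)%997=641 -> [641]
  root=641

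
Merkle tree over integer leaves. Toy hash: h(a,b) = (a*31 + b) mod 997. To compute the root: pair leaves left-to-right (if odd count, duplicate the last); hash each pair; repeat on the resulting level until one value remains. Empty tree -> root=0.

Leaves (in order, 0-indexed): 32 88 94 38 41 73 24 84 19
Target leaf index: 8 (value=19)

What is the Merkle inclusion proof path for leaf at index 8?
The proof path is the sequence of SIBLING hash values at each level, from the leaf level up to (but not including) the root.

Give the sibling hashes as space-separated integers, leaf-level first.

L0 (leaves): [32, 88, 94, 38, 41, 73, 24, 84, 19], target index=8
L1: h(32,88)=(32*31+88)%997=83 [pair 0] h(94,38)=(94*31+38)%997=958 [pair 1] h(41,73)=(41*31+73)%997=347 [pair 2] h(24,84)=(24*31+84)%997=828 [pair 3] h(19,19)=(19*31+19)%997=608 [pair 4] -> [83, 958, 347, 828, 608]
  Sibling for proof at L0: 19
L2: h(83,958)=(83*31+958)%997=540 [pair 0] h(347,828)=(347*31+828)%997=618 [pair 1] h(608,608)=(608*31+608)%997=513 [pair 2] -> [540, 618, 513]
  Sibling for proof at L1: 608
L3: h(540,618)=(540*31+618)%997=409 [pair 0] h(513,513)=(513*31+513)%997=464 [pair 1] -> [409, 464]
  Sibling for proof at L2: 513
L4: h(409,464)=(409*31+464)%997=182 [pair 0] -> [182]
  Sibling for proof at L3: 409
Root: 182
Proof path (sibling hashes from leaf to root): [19, 608, 513, 409]

Answer: 19 608 513 409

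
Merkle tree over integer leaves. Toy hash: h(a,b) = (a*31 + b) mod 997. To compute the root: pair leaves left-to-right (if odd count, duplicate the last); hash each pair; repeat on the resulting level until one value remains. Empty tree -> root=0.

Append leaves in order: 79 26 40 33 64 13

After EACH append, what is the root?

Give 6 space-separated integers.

After append 79 (leaves=[79]):
  L0: [79]
  root=79
After append 26 (leaves=[79, 26]):
  L0: [79, 26]
  L1: h(79,26)=(79*31+26)%997=481 -> [481]
  root=481
After append 40 (leaves=[79, 26, 40]):
  L0: [79, 26, 40]
  L1: h(79,26)=(79*31+26)%997=481 h(40,40)=(40*31+40)%997=283 -> [481, 283]
  L2: h(481,283)=(481*31+283)%997=239 -> [239]
  root=239
After append 33 (leaves=[79, 26, 40, 33]):
  L0: [79, 26, 40, 33]
  L1: h(79,26)=(79*31+26)%997=481 h(40,33)=(40*31+33)%997=276 -> [481, 276]
  L2: h(481,276)=(481*31+276)%997=232 -> [232]
  root=232
After append 64 (leaves=[79, 26, 40, 33, 64]):
  L0: [79, 26, 40, 33, 64]
  L1: h(79,26)=(79*31+26)%997=481 h(40,33)=(40*31+33)%997=276 h(64,64)=(64*31+64)%997=54 -> [481, 276, 54]
  L2: h(481,276)=(481*31+276)%997=232 h(54,54)=(54*31+54)%997=731 -> [232, 731]
  L3: h(232,731)=(232*31+731)%997=944 -> [944]
  root=944
After append 13 (leaves=[79, 26, 40, 33, 64, 13]):
  L0: [79, 26, 40, 33, 64, 13]
  L1: h(79,26)=(79*31+26)%997=481 h(40,33)=(40*31+33)%997=276 h(64,13)=(64*31+13)%997=3 -> [481, 276, 3]
  L2: h(481,276)=(481*31+276)%997=232 h(3,3)=(3*31+3)%997=96 -> [232, 96]
  L3: h(232,96)=(232*31+96)%997=309 -> [309]
  root=309

Answer: 79 481 239 232 944 309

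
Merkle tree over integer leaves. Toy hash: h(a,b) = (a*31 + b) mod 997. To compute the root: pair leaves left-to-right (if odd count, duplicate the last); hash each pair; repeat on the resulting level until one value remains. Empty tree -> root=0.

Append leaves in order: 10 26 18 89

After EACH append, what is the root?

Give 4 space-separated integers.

Answer: 10 336 25 96

Derivation:
After append 10 (leaves=[10]):
  L0: [10]
  root=10
After append 26 (leaves=[10, 26]):
  L0: [10, 26]
  L1: h(10,26)=(10*31+26)%997=336 -> [336]
  root=336
After append 18 (leaves=[10, 26, 18]):
  L0: [10, 26, 18]
  L1: h(10,26)=(10*31+26)%997=336 h(18,18)=(18*31+18)%997=576 -> [336, 576]
  L2: h(336,576)=(336*31+576)%997=25 -> [25]
  root=25
After append 89 (leaves=[10, 26, 18, 89]):
  L0: [10, 26, 18, 89]
  L1: h(10,26)=(10*31+26)%997=336 h(18,89)=(18*31+89)%997=647 -> [336, 647]
  L2: h(336,647)=(336*31+647)%997=96 -> [96]
  root=96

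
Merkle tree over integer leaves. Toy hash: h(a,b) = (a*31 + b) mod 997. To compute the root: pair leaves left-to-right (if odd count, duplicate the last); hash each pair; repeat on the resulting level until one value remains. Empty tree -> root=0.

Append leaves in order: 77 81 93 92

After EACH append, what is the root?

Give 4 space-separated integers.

After append 77 (leaves=[77]):
  L0: [77]
  root=77
After append 81 (leaves=[77, 81]):
  L0: [77, 81]
  L1: h(77,81)=(77*31+81)%997=474 -> [474]
  root=474
After append 93 (leaves=[77, 81, 93]):
  L0: [77, 81, 93]
  L1: h(77,81)=(77*31+81)%997=474 h(93,93)=(93*31+93)%997=982 -> [474, 982]
  L2: h(474,982)=(474*31+982)%997=721 -> [721]
  root=721
After append 92 (leaves=[77, 81, 93, 92]):
  L0: [77, 81, 93, 92]
  L1: h(77,81)=(77*31+81)%997=474 h(93,92)=(93*31+92)%997=981 -> [474, 981]
  L2: h(474,981)=(474*31+981)%997=720 -> [720]
  root=720

Answer: 77 474 721 720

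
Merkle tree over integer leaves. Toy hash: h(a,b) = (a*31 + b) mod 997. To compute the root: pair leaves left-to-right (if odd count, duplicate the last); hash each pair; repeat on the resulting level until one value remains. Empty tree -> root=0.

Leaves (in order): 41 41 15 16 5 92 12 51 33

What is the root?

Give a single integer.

Answer: 863

Derivation:
L0: [41, 41, 15, 16, 5, 92, 12, 51, 33]
L1: h(41,41)=(41*31+41)%997=315 h(15,16)=(15*31+16)%997=481 h(5,92)=(5*31+92)%997=247 h(12,51)=(12*31+51)%997=423 h(33,33)=(33*31+33)%997=59 -> [315, 481, 247, 423, 59]
L2: h(315,481)=(315*31+481)%997=276 h(247,423)=(247*31+423)%997=104 h(59,59)=(59*31+59)%997=891 -> [276, 104, 891]
L3: h(276,104)=(276*31+104)%997=684 h(891,891)=(891*31+891)%997=596 -> [684, 596]
L4: h(684,596)=(684*31+596)%997=863 -> [863]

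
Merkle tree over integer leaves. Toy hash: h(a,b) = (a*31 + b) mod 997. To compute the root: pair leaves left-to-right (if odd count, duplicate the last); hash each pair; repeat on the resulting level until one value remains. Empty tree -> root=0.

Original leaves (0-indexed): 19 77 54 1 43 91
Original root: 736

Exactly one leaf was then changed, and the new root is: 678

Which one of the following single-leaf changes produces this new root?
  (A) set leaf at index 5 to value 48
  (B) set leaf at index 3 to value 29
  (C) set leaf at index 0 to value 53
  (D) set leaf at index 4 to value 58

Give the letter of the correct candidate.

Answer: C

Derivation:
Original leaves: [19, 77, 54, 1, 43, 91]
Target new root: 678
Try each candidate change and compute the resulting root:
Candidate A: set leaf[5] = 48 -> leaves = [19, 77, 54, 1, 43, 48]
  L0: [19, 77, 54, 1, 43, 48]
  L1: h(19,77)=(19*31+77)%997=666 h(54,1)=(54*31+1)%997=678 h(43,48)=(43*31+48)%997=384 -> [666, 678, 384]
  L2: h(666,678)=(666*31+678)%997=387 h(384,384)=(384*31+384)%997=324 -> [387, 324]
  L3: h(387,324)=(387*31+324)%997=357 -> [357]
  root = 357 != target 678
Candidate B: set leaf[3] = 29 -> leaves = [19, 77, 54, 29, 43, 91]
  L0: [19, 77, 54, 29, 43, 91]
  L1: h(19,77)=(19*31+77)%997=666 h(54,29)=(54*31+29)%997=706 h(43,91)=(43*31+91)%997=427 -> [666, 706, 427]
  L2: h(666,706)=(666*31+706)%997=415 h(427,427)=(427*31+427)%997=703 -> [415, 703]
  L3: h(415,703)=(415*31+703)%997=607 -> [607]
  root = 607 != target 678
Candidate C: set leaf[0] = 53 -> leaves = [53, 77, 54, 1, 43, 91]
  L0: [53, 77, 54, 1, 43, 91]
  L1: h(53,77)=(53*31+77)%997=723 h(54,1)=(54*31+1)%997=678 h(43,91)=(43*31+91)%997=427 -> [723, 678, 427]
  L2: h(723,678)=(723*31+678)%997=160 h(427,427)=(427*31+427)%997=703 -> [160, 703]
  L3: h(160,703)=(160*31+703)%997=678 -> [678]
  root = 678 == target 678  ** MATCH **
Candidate D: set leaf[4] = 58 -> leaves = [19, 77, 54, 1, 58, 91]
  L0: [19, 77, 54, 1, 58, 91]
  L1: h(19,77)=(19*31+77)%997=666 h(54,1)=(54*31+1)%997=678 h(58,91)=(58*31+91)%997=892 -> [666, 678, 892]
  L2: h(666,678)=(666*31+678)%997=387 h(892,892)=(892*31+892)%997=628 -> [387, 628]
  L3: h(387,628)=(387*31+628)%997=661 -> [661]
  root = 661 != target 678
Candidate C produces the target root.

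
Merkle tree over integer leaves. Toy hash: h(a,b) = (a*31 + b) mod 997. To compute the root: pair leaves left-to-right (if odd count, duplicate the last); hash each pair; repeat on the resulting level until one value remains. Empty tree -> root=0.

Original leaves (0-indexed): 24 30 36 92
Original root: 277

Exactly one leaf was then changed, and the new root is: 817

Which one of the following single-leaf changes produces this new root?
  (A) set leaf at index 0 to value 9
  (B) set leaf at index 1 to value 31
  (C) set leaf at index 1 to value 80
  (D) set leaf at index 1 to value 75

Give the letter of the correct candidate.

Original leaves: [24, 30, 36, 92]
Target new root: 817
Try each candidate change and compute the resulting root:
Candidate A: set leaf[0] = 9 -> leaves = [9, 30, 36, 92]
  L0: [9, 30, 36, 92]
  L1: h(9,30)=(9*31+30)%997=309 h(36,92)=(36*31+92)%997=211 -> [309, 211]
  L2: h(309,211)=(309*31+211)%997=817 -> [817]
  root = 817 == target 817  ** MATCH **
Candidate B: set leaf[1] = 31 -> leaves = [24, 31, 36, 92]
  L0: [24, 31, 36, 92]
  L1: h(24,31)=(24*31+31)%997=775 h(36,92)=(36*31+92)%997=211 -> [775, 211]
  L2: h(775,211)=(775*31+211)%997=308 -> [308]
  root = 308 != target 817
Candidate C: set leaf[1] = 80 -> leaves = [24, 80, 36, 92]
  L0: [24, 80, 36, 92]
  L1: h(24,80)=(24*31+80)%997=824 h(36,92)=(36*31+92)%997=211 -> [824, 211]
  L2: h(824,211)=(824*31+211)%997=830 -> [830]
  root = 830 != target 817
Candidate D: set leaf[1] = 75 -> leaves = [24, 75, 36, 92]
  L0: [24, 75, 36, 92]
  L1: h(24,75)=(24*31+75)%997=819 h(36,92)=(36*31+92)%997=211 -> [819, 211]
  L2: h(819,211)=(819*31+211)%997=675 -> [675]
  root = 675 != target 817
Candidate A produces the target root.

Answer: A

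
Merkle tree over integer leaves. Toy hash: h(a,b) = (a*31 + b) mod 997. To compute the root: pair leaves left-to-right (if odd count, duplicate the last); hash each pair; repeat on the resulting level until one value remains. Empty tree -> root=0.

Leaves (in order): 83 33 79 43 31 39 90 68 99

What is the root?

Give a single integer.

Answer: 519

Derivation:
L0: [83, 33, 79, 43, 31, 39, 90, 68, 99]
L1: h(83,33)=(83*31+33)%997=612 h(79,43)=(79*31+43)%997=498 h(31,39)=(31*31+39)%997=3 h(90,68)=(90*31+68)%997=864 h(99,99)=(99*31+99)%997=177 -> [612, 498, 3, 864, 177]
L2: h(612,498)=(612*31+498)%997=527 h(3,864)=(3*31+864)%997=957 h(177,177)=(177*31+177)%997=679 -> [527, 957, 679]
L3: h(527,957)=(527*31+957)%997=345 h(679,679)=(679*31+679)%997=791 -> [345, 791]
L4: h(345,791)=(345*31+791)%997=519 -> [519]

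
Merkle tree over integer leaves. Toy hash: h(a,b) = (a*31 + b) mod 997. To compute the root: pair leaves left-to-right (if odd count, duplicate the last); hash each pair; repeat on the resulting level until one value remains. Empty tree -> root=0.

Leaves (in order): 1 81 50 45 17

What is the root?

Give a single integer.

L0: [1, 81, 50, 45, 17]
L1: h(1,81)=(1*31+81)%997=112 h(50,45)=(50*31+45)%997=598 h(17,17)=(17*31+17)%997=544 -> [112, 598, 544]
L2: h(112,598)=(112*31+598)%997=82 h(544,544)=(544*31+544)%997=459 -> [82, 459]
L3: h(82,459)=(82*31+459)%997=10 -> [10]

Answer: 10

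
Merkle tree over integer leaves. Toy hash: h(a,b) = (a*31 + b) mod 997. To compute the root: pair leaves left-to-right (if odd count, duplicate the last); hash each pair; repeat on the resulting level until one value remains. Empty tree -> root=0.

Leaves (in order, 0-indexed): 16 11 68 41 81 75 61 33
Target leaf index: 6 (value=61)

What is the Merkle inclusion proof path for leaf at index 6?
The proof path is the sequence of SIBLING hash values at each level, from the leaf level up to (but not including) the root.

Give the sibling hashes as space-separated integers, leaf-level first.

Answer: 33 592 917

Derivation:
L0 (leaves): [16, 11, 68, 41, 81, 75, 61, 33], target index=6
L1: h(16,11)=(16*31+11)%997=507 [pair 0] h(68,41)=(68*31+41)%997=155 [pair 1] h(81,75)=(81*31+75)%997=592 [pair 2] h(61,33)=(61*31+33)%997=927 [pair 3] -> [507, 155, 592, 927]
  Sibling for proof at L0: 33
L2: h(507,155)=(507*31+155)%997=917 [pair 0] h(592,927)=(592*31+927)%997=336 [pair 1] -> [917, 336]
  Sibling for proof at L1: 592
L3: h(917,336)=(917*31+336)%997=847 [pair 0] -> [847]
  Sibling for proof at L2: 917
Root: 847
Proof path (sibling hashes from leaf to root): [33, 592, 917]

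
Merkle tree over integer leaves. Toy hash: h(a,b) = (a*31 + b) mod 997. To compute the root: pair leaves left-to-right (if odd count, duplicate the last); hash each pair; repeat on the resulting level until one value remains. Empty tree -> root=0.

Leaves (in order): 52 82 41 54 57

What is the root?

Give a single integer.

Answer: 573

Derivation:
L0: [52, 82, 41, 54, 57]
L1: h(52,82)=(52*31+82)%997=697 h(41,54)=(41*31+54)%997=328 h(57,57)=(57*31+57)%997=827 -> [697, 328, 827]
L2: h(697,328)=(697*31+328)%997=1 h(827,827)=(827*31+827)%997=542 -> [1, 542]
L3: h(1,542)=(1*31+542)%997=573 -> [573]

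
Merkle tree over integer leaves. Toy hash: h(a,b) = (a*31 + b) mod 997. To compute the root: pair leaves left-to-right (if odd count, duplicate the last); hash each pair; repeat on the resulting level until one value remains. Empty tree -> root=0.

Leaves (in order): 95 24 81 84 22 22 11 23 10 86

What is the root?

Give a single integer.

L0: [95, 24, 81, 84, 22, 22, 11, 23, 10, 86]
L1: h(95,24)=(95*31+24)%997=975 h(81,84)=(81*31+84)%997=601 h(22,22)=(22*31+22)%997=704 h(11,23)=(11*31+23)%997=364 h(10,86)=(10*31+86)%997=396 -> [975, 601, 704, 364, 396]
L2: h(975,601)=(975*31+601)%997=916 h(704,364)=(704*31+364)%997=254 h(396,396)=(396*31+396)%997=708 -> [916, 254, 708]
L3: h(916,254)=(916*31+254)%997=734 h(708,708)=(708*31+708)%997=722 -> [734, 722]
L4: h(734,722)=(734*31+722)%997=545 -> [545]

Answer: 545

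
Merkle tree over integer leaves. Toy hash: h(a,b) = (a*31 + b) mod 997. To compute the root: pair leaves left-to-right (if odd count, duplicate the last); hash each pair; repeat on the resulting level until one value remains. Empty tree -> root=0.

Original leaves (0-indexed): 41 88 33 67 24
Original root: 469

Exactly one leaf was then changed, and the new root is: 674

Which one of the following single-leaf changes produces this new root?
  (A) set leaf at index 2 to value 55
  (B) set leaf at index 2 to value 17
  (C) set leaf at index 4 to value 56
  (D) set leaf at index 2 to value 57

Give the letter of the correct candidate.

Original leaves: [41, 88, 33, 67, 24]
Target new root: 674
Try each candidate change and compute the resulting root:
Candidate A: set leaf[2] = 55 -> leaves = [41, 88, 55, 67, 24]
  L0: [41, 88, 55, 67, 24]
  L1: h(41,88)=(41*31+88)%997=362 h(55,67)=(55*31+67)%997=775 h(24,24)=(24*31+24)%997=768 -> [362, 775, 768]
  L2: h(362,775)=(362*31+775)%997=33 h(768,768)=(768*31+768)%997=648 -> [33, 648]
  L3: h(33,648)=(33*31+648)%997=674 -> [674]
  root = 674 == target 674  ** MATCH **
Candidate B: set leaf[2] = 17 -> leaves = [41, 88, 17, 67, 24]
  L0: [41, 88, 17, 67, 24]
  L1: h(41,88)=(41*31+88)%997=362 h(17,67)=(17*31+67)%997=594 h(24,24)=(24*31+24)%997=768 -> [362, 594, 768]
  L2: h(362,594)=(362*31+594)%997=849 h(768,768)=(768*31+768)%997=648 -> [849, 648]
  L3: h(849,648)=(849*31+648)%997=48 -> [48]
  root = 48 != target 674
Candidate C: set leaf[4] = 56 -> leaves = [41, 88, 33, 67, 56]
  L0: [41, 88, 33, 67, 56]
  L1: h(41,88)=(41*31+88)%997=362 h(33,67)=(33*31+67)%997=93 h(56,56)=(56*31+56)%997=795 -> [362, 93, 795]
  L2: h(362,93)=(362*31+93)%997=348 h(795,795)=(795*31+795)%997=515 -> [348, 515]
  L3: h(348,515)=(348*31+515)%997=336 -> [336]
  root = 336 != target 674
Candidate D: set leaf[2] = 57 -> leaves = [41, 88, 57, 67, 24]
  L0: [41, 88, 57, 67, 24]
  L1: h(41,88)=(41*31+88)%997=362 h(57,67)=(57*31+67)%997=837 h(24,24)=(24*31+24)%997=768 -> [362, 837, 768]
  L2: h(362,837)=(362*31+837)%997=95 h(768,768)=(768*31+768)%997=648 -> [95, 648]
  L3: h(95,648)=(95*31+648)%997=602 -> [602]
  root = 602 != target 674
Candidate A produces the target root.

Answer: A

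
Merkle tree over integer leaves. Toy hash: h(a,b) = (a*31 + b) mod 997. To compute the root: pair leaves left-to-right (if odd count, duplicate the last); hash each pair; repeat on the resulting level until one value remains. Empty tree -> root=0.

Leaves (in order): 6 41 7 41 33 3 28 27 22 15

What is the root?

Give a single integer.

L0: [6, 41, 7, 41, 33, 3, 28, 27, 22, 15]
L1: h(6,41)=(6*31+41)%997=227 h(7,41)=(7*31+41)%997=258 h(33,3)=(33*31+3)%997=29 h(28,27)=(28*31+27)%997=895 h(22,15)=(22*31+15)%997=697 -> [227, 258, 29, 895, 697]
L2: h(227,258)=(227*31+258)%997=316 h(29,895)=(29*31+895)%997=797 h(697,697)=(697*31+697)%997=370 -> [316, 797, 370]
L3: h(316,797)=(316*31+797)%997=623 h(370,370)=(370*31+370)%997=873 -> [623, 873]
L4: h(623,873)=(623*31+873)%997=246 -> [246]

Answer: 246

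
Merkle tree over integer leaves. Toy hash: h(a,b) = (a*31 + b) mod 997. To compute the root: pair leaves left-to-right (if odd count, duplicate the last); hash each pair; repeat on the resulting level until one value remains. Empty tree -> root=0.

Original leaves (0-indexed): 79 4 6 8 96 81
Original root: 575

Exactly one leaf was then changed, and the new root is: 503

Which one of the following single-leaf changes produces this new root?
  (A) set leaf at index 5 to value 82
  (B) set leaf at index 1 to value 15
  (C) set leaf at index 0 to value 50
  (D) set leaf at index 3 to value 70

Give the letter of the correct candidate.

Original leaves: [79, 4, 6, 8, 96, 81]
Target new root: 503
Try each candidate change and compute the resulting root:
Candidate A: set leaf[5] = 82 -> leaves = [79, 4, 6, 8, 96, 82]
  L0: [79, 4, 6, 8, 96, 82]
  L1: h(79,4)=(79*31+4)%997=459 h(6,8)=(6*31+8)%997=194 h(96,82)=(96*31+82)%997=67 -> [459, 194, 67]
  L2: h(459,194)=(459*31+194)%997=465 h(67,67)=(67*31+67)%997=150 -> [465, 150]
  L3: h(465,150)=(465*31+150)%997=607 -> [607]
  root = 607 != target 503
Candidate B: set leaf[1] = 15 -> leaves = [79, 15, 6, 8, 96, 81]
  L0: [79, 15, 6, 8, 96, 81]
  L1: h(79,15)=(79*31+15)%997=470 h(6,8)=(6*31+8)%997=194 h(96,81)=(96*31+81)%997=66 -> [470, 194, 66]
  L2: h(470,194)=(470*31+194)%997=806 h(66,66)=(66*31+66)%997=118 -> [806, 118]
  L3: h(806,118)=(806*31+118)%997=179 -> [179]
  root = 179 != target 503
Candidate C: set leaf[0] = 50 -> leaves = [50, 4, 6, 8, 96, 81]
  L0: [50, 4, 6, 8, 96, 81]
  L1: h(50,4)=(50*31+4)%997=557 h(6,8)=(6*31+8)%997=194 h(96,81)=(96*31+81)%997=66 -> [557, 194, 66]
  L2: h(557,194)=(557*31+194)%997=512 h(66,66)=(66*31+66)%997=118 -> [512, 118]
  L3: h(512,118)=(512*31+118)%997=38 -> [38]
  root = 38 != target 503
Candidate D: set leaf[3] = 70 -> leaves = [79, 4, 6, 70, 96, 81]
  L0: [79, 4, 6, 70, 96, 81]
  L1: h(79,4)=(79*31+4)%997=459 h(6,70)=(6*31+70)%997=256 h(96,81)=(96*31+81)%997=66 -> [459, 256, 66]
  L2: h(459,256)=(459*31+256)%997=527 h(66,66)=(66*31+66)%997=118 -> [527, 118]
  L3: h(527,118)=(527*31+118)%997=503 -> [503]
  root = 503 == target 503  ** MATCH **
Candidate D produces the target root.

Answer: D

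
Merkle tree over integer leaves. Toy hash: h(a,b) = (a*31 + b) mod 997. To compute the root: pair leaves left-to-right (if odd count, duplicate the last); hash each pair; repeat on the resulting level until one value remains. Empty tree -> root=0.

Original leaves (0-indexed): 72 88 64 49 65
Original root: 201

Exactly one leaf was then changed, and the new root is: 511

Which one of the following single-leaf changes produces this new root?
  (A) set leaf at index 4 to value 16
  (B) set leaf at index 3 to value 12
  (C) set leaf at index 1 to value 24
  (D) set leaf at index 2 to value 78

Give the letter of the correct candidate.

Original leaves: [72, 88, 64, 49, 65]
Target new root: 511
Try each candidate change and compute the resulting root:
Candidate A: set leaf[4] = 16 -> leaves = [72, 88, 64, 49, 16]
  L0: [72, 88, 64, 49, 16]
  L1: h(72,88)=(72*31+88)%997=326 h(64,49)=(64*31+49)%997=39 h(16,16)=(16*31+16)%997=512 -> [326, 39, 512]
  L2: h(326,39)=(326*31+39)%997=175 h(512,512)=(512*31+512)%997=432 -> [175, 432]
  L3: h(175,432)=(175*31+432)%997=872 -> [872]
  root = 872 != target 511
Candidate B: set leaf[3] = 12 -> leaves = [72, 88, 64, 12, 65]
  L0: [72, 88, 64, 12, 65]
  L1: h(72,88)=(72*31+88)%997=326 h(64,12)=(64*31+12)%997=2 h(65,65)=(65*31+65)%997=86 -> [326, 2, 86]
  L2: h(326,2)=(326*31+2)%997=138 h(86,86)=(86*31+86)%997=758 -> [138, 758]
  L3: h(138,758)=(138*31+758)%997=51 -> [51]
  root = 51 != target 511
Candidate C: set leaf[1] = 24 -> leaves = [72, 24, 64, 49, 65]
  L0: [72, 24, 64, 49, 65]
  L1: h(72,24)=(72*31+24)%997=262 h(64,49)=(64*31+49)%997=39 h(65,65)=(65*31+65)%997=86 -> [262, 39, 86]
  L2: h(262,39)=(262*31+39)%997=185 h(86,86)=(86*31+86)%997=758 -> [185, 758]
  L3: h(185,758)=(185*31+758)%997=511 -> [511]
  root = 511 == target 511  ** MATCH **
Candidate D: set leaf[2] = 78 -> leaves = [72, 88, 78, 49, 65]
  L0: [72, 88, 78, 49, 65]
  L1: h(72,88)=(72*31+88)%997=326 h(78,49)=(78*31+49)%997=473 h(65,65)=(65*31+65)%997=86 -> [326, 473, 86]
  L2: h(326,473)=(326*31+473)%997=609 h(86,86)=(86*31+86)%997=758 -> [609, 758]
  L3: h(609,758)=(609*31+758)%997=694 -> [694]
  root = 694 != target 511
Candidate C produces the target root.

Answer: C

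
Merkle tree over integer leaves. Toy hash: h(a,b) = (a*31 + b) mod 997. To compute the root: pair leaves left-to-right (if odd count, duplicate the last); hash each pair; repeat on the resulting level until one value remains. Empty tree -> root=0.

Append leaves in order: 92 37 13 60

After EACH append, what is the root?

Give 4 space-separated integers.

Answer: 92 895 245 292

Derivation:
After append 92 (leaves=[92]):
  L0: [92]
  root=92
After append 37 (leaves=[92, 37]):
  L0: [92, 37]
  L1: h(92,37)=(92*31+37)%997=895 -> [895]
  root=895
After append 13 (leaves=[92, 37, 13]):
  L0: [92, 37, 13]
  L1: h(92,37)=(92*31+37)%997=895 h(13,13)=(13*31+13)%997=416 -> [895, 416]
  L2: h(895,416)=(895*31+416)%997=245 -> [245]
  root=245
After append 60 (leaves=[92, 37, 13, 60]):
  L0: [92, 37, 13, 60]
  L1: h(92,37)=(92*31+37)%997=895 h(13,60)=(13*31+60)%997=463 -> [895, 463]
  L2: h(895,463)=(895*31+463)%997=292 -> [292]
  root=292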